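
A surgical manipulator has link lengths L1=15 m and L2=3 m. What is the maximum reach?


Given: L1 = 15 m, L2 = 3 m
For a 2-link planar arm, max reach = L1 + L2 (fully extended)
Max reach = 15 + 3
Max reach = 18 m

18 m


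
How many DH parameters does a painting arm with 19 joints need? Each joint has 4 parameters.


Given: 19 joints, 4 DH parameters per joint (d, theta, a, alpha)
Total DH parameters = number_of_joints * 4
Total = 19 * 4
Total = 76

76


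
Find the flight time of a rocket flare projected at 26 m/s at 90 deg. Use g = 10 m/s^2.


Given: v0 = 26 m/s, theta = 90 deg, g = 10 m/s^2
sin(90) = 1
Using T = 2*v0*sin(theta) / g
T = 2*26*1 / 10
T = 52 / 10
T = 26/5 s

26/5 s


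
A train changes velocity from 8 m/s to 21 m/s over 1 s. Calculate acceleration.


Given: initial velocity v0 = 8 m/s, final velocity v = 21 m/s, time t = 1 s
Using a = (v - v0) / t
a = (21 - 8) / 1
a = 13 / 1
a = 13 m/s^2

13 m/s^2


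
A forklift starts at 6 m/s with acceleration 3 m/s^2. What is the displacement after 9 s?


Given: v0 = 6 m/s, a = 3 m/s^2, t = 9 s
Using s = v0*t + (1/2)*a*t^2
s = 6*9 + (1/2)*3*9^2
s = 54 + (1/2)*243
s = 54 + 243/2
s = 351/2

351/2 m


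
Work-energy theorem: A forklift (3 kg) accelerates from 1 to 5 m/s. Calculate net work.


Given: m = 3 kg, v0 = 1 m/s, v = 5 m/s
Using W = (1/2)*m*(v^2 - v0^2)
v^2 = 5^2 = 25
v0^2 = 1^2 = 1
v^2 - v0^2 = 25 - 1 = 24
W = (1/2)*3*24 = 36 J

36 J


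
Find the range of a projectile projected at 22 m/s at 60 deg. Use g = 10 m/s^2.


Given: v0 = 22 m/s, theta = 60 deg, g = 10 m/s^2
sin(2*60) = sin(120) = sqrt(3)/2
Using R = v0^2 * sin(2*theta) / g
R = 22^2 * (sqrt(3)/2) / 10
R = 484 * sqrt(3) / 20
R = 121/5*sqrt(3) m

121/5*sqrt(3) m


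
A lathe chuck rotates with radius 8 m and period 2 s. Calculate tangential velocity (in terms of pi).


Given: radius r = 8 m, period T = 2 s
Using v = 2*pi*r / T
v = 2*pi*8 / 2
v = 16*pi / 2
v = 8*pi m/s

8*pi m/s


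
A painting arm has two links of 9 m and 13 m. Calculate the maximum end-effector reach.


Given: L1 = 9 m, L2 = 13 m
For a 2-link planar arm, max reach = L1 + L2 (fully extended)
Max reach = 9 + 13
Max reach = 22 m

22 m


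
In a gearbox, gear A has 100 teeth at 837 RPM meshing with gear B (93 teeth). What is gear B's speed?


Given: N1 = 100 teeth, w1 = 837 RPM, N2 = 93 teeth
Using N1*w1 = N2*w2
w2 = N1*w1 / N2
w2 = 100*837 / 93
w2 = 83700 / 93
w2 = 900 RPM

900 RPM


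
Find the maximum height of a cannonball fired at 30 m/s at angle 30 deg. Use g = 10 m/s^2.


Given: v0 = 30 m/s, theta = 30 deg, g = 10 m/s^2
sin^2(30) = 1/4
Using H = v0^2 * sin^2(theta) / (2*g)
H = 30^2 * 1/4 / (2*10)
H = 900 * 1/4 / 20
H = 225 / 20
H = 45/4 m

45/4 m


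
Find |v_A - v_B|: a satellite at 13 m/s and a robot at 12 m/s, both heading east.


Given: v_A = 13 m/s east, v_B = 12 m/s east
Both move in the same direction; relative speed = |v_A - v_B|
|13 - 12| = |1|
= 1 m/s

1 m/s


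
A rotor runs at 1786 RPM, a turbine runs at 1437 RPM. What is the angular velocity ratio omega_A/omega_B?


Given: RPM_A = 1786, RPM_B = 1437
omega = 2*pi*RPM/60, so omega_A/omega_B = RPM_A / RPM_B
omega_A/omega_B = 1786 / 1437
omega_A/omega_B = 1786/1437

1786/1437


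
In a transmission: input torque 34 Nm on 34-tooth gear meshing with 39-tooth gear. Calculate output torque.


Given: N1 = 34, N2 = 39, T1 = 34 Nm
Using T2/T1 = N2/N1
T2 = T1 * N2 / N1
T2 = 34 * 39 / 34
T2 = 1326 / 34
T2 = 39 Nm

39 Nm


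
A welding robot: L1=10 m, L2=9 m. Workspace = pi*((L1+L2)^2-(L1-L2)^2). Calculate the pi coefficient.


Given: L1 = 10, L2 = 9
(L1+L2)^2 = (19)^2 = 361
(L1-L2)^2 = (1)^2 = 1
Difference = 361 - 1 = 360
This equals 4*L1*L2 = 4*10*9 = 360
Workspace area = 360*pi

360


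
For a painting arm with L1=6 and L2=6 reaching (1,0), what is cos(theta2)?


Given: L1 = 6, L2 = 6, target (x, y) = (1, 0)
Using cos(theta2) = (x^2 + y^2 - L1^2 - L2^2) / (2*L1*L2)
x^2 + y^2 = 1^2 + 0 = 1
L1^2 + L2^2 = 36 + 36 = 72
Numerator = 1 - 72 = -71
Denominator = 2*6*6 = 72
cos(theta2) = -71/72 = -71/72

-71/72


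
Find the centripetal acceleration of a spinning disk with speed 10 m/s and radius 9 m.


Given: v = 10 m/s, r = 9 m
Using a_c = v^2 / r
a_c = 10^2 / 9
a_c = 100 / 9
a_c = 100/9 m/s^2

100/9 m/s^2


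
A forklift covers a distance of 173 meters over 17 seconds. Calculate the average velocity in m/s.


Given: distance d = 173 m, time t = 17 s
Using v = d / t
v = 173 / 17
v = 173/17 m/s

173/17 m/s


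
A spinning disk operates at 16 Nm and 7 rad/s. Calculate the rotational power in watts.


Given: tau = 16 Nm, omega = 7 rad/s
Using P = tau * omega
P = 16 * 7
P = 112 W

112 W


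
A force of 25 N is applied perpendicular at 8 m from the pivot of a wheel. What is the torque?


Given: F = 25 N, r = 8 m, angle = 90 deg (perpendicular)
Using tau = F * r * sin(90)
sin(90) = 1
tau = 25 * 8 * 1
tau = 200 Nm

200 Nm


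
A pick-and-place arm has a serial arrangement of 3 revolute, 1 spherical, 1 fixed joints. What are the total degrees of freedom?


Given: serial robot with 3 revolute, 1 spherical, 1 fixed joints
DOF contribution per joint type: revolute=1, prismatic=1, spherical=3, fixed=0
DOF = 3*1 + 1*3 + 1*0
DOF = 6

6


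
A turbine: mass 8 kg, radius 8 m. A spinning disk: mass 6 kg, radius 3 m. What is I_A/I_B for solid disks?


Given: M1=8 kg, R1=8 m, M2=6 kg, R2=3 m
For a disk: I = (1/2)*M*R^2, so I_A/I_B = (M1*R1^2)/(M2*R2^2)
M1*R1^2 = 8*64 = 512
M2*R2^2 = 6*9 = 54
I_A/I_B = 512/54 = 256/27

256/27


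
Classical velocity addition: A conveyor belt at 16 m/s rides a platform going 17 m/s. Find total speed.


Given: object velocity = 16 m/s, platform velocity = 17 m/s (same direction)
Using classical velocity addition: v_total = v_object + v_platform
v_total = 16 + 17
v_total = 33 m/s

33 m/s


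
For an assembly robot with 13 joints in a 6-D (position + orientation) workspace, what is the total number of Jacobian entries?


Given: task space dimension = 6, joints = 13
Jacobian is a 6 x 13 matrix
Total entries = rows * columns
Total = 6 * 13
Total = 78

78


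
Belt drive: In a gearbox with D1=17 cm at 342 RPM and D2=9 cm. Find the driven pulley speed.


Given: D1 = 17 cm, w1 = 342 RPM, D2 = 9 cm
Using D1*w1 = D2*w2
w2 = D1*w1 / D2
w2 = 17*342 / 9
w2 = 5814 / 9
w2 = 646 RPM

646 RPM


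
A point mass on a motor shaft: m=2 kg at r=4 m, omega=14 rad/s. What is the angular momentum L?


Given: m = 2 kg, r = 4 m, omega = 14 rad/s
For a point mass: I = m*r^2
I = 2*4^2 = 2*16 = 32
L = I*omega = 32*14
L = 448 kg*m^2/s

448 kg*m^2/s


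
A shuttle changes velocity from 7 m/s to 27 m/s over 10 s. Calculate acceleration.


Given: initial velocity v0 = 7 m/s, final velocity v = 27 m/s, time t = 10 s
Using a = (v - v0) / t
a = (27 - 7) / 10
a = 20 / 10
a = 2 m/s^2

2 m/s^2


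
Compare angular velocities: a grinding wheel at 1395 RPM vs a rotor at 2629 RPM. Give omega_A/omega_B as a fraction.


Given: RPM_A = 1395, RPM_B = 2629
omega = 2*pi*RPM/60, so omega_A/omega_B = RPM_A / RPM_B
omega_A/omega_B = 1395 / 2629
omega_A/omega_B = 1395/2629

1395/2629


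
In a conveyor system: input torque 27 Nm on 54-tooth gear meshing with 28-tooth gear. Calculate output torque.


Given: N1 = 54, N2 = 28, T1 = 27 Nm
Using T2/T1 = N2/N1
T2 = T1 * N2 / N1
T2 = 27 * 28 / 54
T2 = 756 / 54
T2 = 14 Nm

14 Nm


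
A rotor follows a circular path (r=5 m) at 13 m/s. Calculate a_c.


Given: v = 13 m/s, r = 5 m
Using a_c = v^2 / r
a_c = 13^2 / 5
a_c = 169 / 5
a_c = 169/5 m/s^2

169/5 m/s^2


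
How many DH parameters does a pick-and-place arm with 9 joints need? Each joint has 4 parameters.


Given: 9 joints, 4 DH parameters per joint (d, theta, a, alpha)
Total DH parameters = number_of_joints * 4
Total = 9 * 4
Total = 36

36


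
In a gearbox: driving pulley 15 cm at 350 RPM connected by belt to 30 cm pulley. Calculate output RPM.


Given: D1 = 15 cm, w1 = 350 RPM, D2 = 30 cm
Using D1*w1 = D2*w2
w2 = D1*w1 / D2
w2 = 15*350 / 30
w2 = 5250 / 30
w2 = 175 RPM

175 RPM


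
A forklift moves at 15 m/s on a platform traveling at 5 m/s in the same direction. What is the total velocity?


Given: object velocity = 15 m/s, platform velocity = 5 m/s (same direction)
Using classical velocity addition: v_total = v_object + v_platform
v_total = 15 + 5
v_total = 20 m/s

20 m/s


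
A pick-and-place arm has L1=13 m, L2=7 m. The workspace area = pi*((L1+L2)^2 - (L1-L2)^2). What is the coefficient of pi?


Given: L1 = 13, L2 = 7
(L1+L2)^2 = (20)^2 = 400
(L1-L2)^2 = (6)^2 = 36
Difference = 400 - 36 = 364
This equals 4*L1*L2 = 4*13*7 = 364
Workspace area = 364*pi

364


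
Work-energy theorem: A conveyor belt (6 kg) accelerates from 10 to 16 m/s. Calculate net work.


Given: m = 6 kg, v0 = 10 m/s, v = 16 m/s
Using W = (1/2)*m*(v^2 - v0^2)
v^2 = 16^2 = 256
v0^2 = 10^2 = 100
v^2 - v0^2 = 256 - 100 = 156
W = (1/2)*6*156 = 468 J

468 J


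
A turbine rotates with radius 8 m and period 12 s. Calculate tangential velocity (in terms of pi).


Given: radius r = 8 m, period T = 12 s
Using v = 2*pi*r / T
v = 2*pi*8 / 12
v = 16*pi / 12
v = 4/3*pi m/s

4/3*pi m/s


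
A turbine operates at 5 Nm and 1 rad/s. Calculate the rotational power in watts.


Given: tau = 5 Nm, omega = 1 rad/s
Using P = tau * omega
P = 5 * 1
P = 5 W

5 W


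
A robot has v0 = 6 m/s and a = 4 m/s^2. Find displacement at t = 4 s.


Given: v0 = 6 m/s, a = 4 m/s^2, t = 4 s
Using s = v0*t + (1/2)*a*t^2
s = 6*4 + (1/2)*4*4^2
s = 24 + (1/2)*64
s = 24 + 32
s = 56

56 m


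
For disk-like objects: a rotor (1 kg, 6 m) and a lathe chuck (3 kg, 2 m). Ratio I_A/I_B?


Given: M1=1 kg, R1=6 m, M2=3 kg, R2=2 m
For a disk: I = (1/2)*M*R^2, so I_A/I_B = (M1*R1^2)/(M2*R2^2)
M1*R1^2 = 1*36 = 36
M2*R2^2 = 3*4 = 12
I_A/I_B = 36/12 = 3

3


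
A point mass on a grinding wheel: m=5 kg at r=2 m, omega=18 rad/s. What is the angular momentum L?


Given: m = 5 kg, r = 2 m, omega = 18 rad/s
For a point mass: I = m*r^2
I = 5*2^2 = 5*4 = 20
L = I*omega = 20*18
L = 360 kg*m^2/s

360 kg*m^2/s


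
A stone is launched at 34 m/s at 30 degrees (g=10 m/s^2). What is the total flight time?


Given: v0 = 34 m/s, theta = 30 deg, g = 10 m/s^2
sin(30) = 1/2
Using T = 2*v0*sin(theta) / g
T = 2*34*1/2 / 10
T = 34 / 10
T = 17/5 s

17/5 s


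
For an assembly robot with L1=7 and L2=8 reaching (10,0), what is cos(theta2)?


Given: L1 = 7, L2 = 8, target (x, y) = (10, 0)
Using cos(theta2) = (x^2 + y^2 - L1^2 - L2^2) / (2*L1*L2)
x^2 + y^2 = 10^2 + 0 = 100
L1^2 + L2^2 = 49 + 64 = 113
Numerator = 100 - 113 = -13
Denominator = 2*7*8 = 112
cos(theta2) = -13/112 = -13/112

-13/112


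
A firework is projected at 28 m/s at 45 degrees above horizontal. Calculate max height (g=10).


Given: v0 = 28 m/s, theta = 45 deg, g = 10 m/s^2
sin^2(45) = 1/2
Using H = v0^2 * sin^2(theta) / (2*g)
H = 28^2 * 1/2 / (2*10)
H = 784 * 1/2 / 20
H = 392 / 20
H = 98/5 m

98/5 m


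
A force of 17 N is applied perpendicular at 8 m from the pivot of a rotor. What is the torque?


Given: F = 17 N, r = 8 m, angle = 90 deg (perpendicular)
Using tau = F * r * sin(90)
sin(90) = 1
tau = 17 * 8 * 1
tau = 136 Nm

136 Nm


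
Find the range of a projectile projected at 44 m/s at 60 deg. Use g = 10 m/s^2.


Given: v0 = 44 m/s, theta = 60 deg, g = 10 m/s^2
sin(2*60) = sin(120) = sqrt(3)/2
Using R = v0^2 * sin(2*theta) / g
R = 44^2 * (sqrt(3)/2) / 10
R = 1936 * sqrt(3) / 20
R = 484/5*sqrt(3) m

484/5*sqrt(3) m


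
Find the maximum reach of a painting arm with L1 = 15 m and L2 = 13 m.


Given: L1 = 15 m, L2 = 13 m
For a 2-link planar arm, max reach = L1 + L2 (fully extended)
Max reach = 15 + 13
Max reach = 28 m

28 m


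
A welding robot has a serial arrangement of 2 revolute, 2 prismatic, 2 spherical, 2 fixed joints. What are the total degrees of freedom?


Given: serial robot with 2 revolute, 2 prismatic, 2 spherical, 2 fixed joints
DOF contribution per joint type: revolute=1, prismatic=1, spherical=3, fixed=0
DOF = 2*1 + 2*1 + 2*3 + 2*0
DOF = 10

10


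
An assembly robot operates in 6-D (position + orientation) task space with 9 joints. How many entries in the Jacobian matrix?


Given: task space dimension = 6, joints = 9
Jacobian is a 6 x 9 matrix
Total entries = rows * columns
Total = 6 * 9
Total = 54

54


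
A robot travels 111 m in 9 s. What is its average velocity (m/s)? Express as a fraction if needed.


Given: distance d = 111 m, time t = 9 s
Using v = d / t
v = 111 / 9
v = 37/3 m/s

37/3 m/s


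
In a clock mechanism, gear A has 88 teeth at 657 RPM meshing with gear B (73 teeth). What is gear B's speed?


Given: N1 = 88 teeth, w1 = 657 RPM, N2 = 73 teeth
Using N1*w1 = N2*w2
w2 = N1*w1 / N2
w2 = 88*657 / 73
w2 = 57816 / 73
w2 = 792 RPM

792 RPM


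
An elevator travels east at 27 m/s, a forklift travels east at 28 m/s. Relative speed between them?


Given: v_A = 27 m/s east, v_B = 28 m/s east
Both move in the same direction; relative speed = |v_A - v_B|
|27 - 28| = |-1|
= 1 m/s

1 m/s


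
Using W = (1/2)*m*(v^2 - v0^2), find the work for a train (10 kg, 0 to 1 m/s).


Given: m = 10 kg, v0 = 0 m/s, v = 1 m/s
Using W = (1/2)*m*(v^2 - v0^2)
v^2 = 1^2 = 1
v0^2 = 0^2 = 0
v^2 - v0^2 = 1 - 0 = 1
W = (1/2)*10*1 = 5 J

5 J


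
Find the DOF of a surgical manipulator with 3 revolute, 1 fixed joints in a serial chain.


Given: serial robot with 3 revolute, 1 fixed joints
DOF contribution per joint type: revolute=1, prismatic=1, spherical=3, fixed=0
DOF = 3*1 + 1*0
DOF = 3

3


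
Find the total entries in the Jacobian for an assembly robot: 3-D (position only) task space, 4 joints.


Given: task space dimension = 3, joints = 4
Jacobian is a 3 x 4 matrix
Total entries = rows * columns
Total = 3 * 4
Total = 12

12


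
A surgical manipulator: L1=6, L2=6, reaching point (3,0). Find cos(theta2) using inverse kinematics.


Given: L1 = 6, L2 = 6, target (x, y) = (3, 0)
Using cos(theta2) = (x^2 + y^2 - L1^2 - L2^2) / (2*L1*L2)
x^2 + y^2 = 3^2 + 0 = 9
L1^2 + L2^2 = 36 + 36 = 72
Numerator = 9 - 72 = -63
Denominator = 2*6*6 = 72
cos(theta2) = -63/72 = -7/8

-7/8


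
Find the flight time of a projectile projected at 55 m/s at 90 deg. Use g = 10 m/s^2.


Given: v0 = 55 m/s, theta = 90 deg, g = 10 m/s^2
sin(90) = 1
Using T = 2*v0*sin(theta) / g
T = 2*55*1 / 10
T = 110 / 10
T = 11 s

11 s


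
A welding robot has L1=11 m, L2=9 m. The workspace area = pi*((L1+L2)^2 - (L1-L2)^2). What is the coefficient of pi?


Given: L1 = 11, L2 = 9
(L1+L2)^2 = (20)^2 = 400
(L1-L2)^2 = (2)^2 = 4
Difference = 400 - 4 = 396
This equals 4*L1*L2 = 4*11*9 = 396
Workspace area = 396*pi

396


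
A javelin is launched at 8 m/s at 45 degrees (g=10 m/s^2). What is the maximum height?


Given: v0 = 8 m/s, theta = 45 deg, g = 10 m/s^2
sin^2(45) = 1/2
Using H = v0^2 * sin^2(theta) / (2*g)
H = 8^2 * 1/2 / (2*10)
H = 64 * 1/2 / 20
H = 32 / 20
H = 8/5 m

8/5 m


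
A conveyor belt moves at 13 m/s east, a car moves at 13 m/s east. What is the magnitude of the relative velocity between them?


Given: v_A = 13 m/s east, v_B = 13 m/s east
Both move in the same direction; relative speed = |v_A - v_B|
|13 - 13| = |0|
= 0 m/s

0 m/s


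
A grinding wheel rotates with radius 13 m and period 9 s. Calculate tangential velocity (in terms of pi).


Given: radius r = 13 m, period T = 9 s
Using v = 2*pi*r / T
v = 2*pi*13 / 9
v = 26*pi / 9
v = 26/9*pi m/s

26/9*pi m/s


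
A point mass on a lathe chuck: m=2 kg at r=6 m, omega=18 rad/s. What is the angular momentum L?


Given: m = 2 kg, r = 6 m, omega = 18 rad/s
For a point mass: I = m*r^2
I = 2*6^2 = 2*36 = 72
L = I*omega = 72*18
L = 1296 kg*m^2/s

1296 kg*m^2/s


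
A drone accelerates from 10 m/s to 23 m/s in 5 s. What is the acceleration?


Given: initial velocity v0 = 10 m/s, final velocity v = 23 m/s, time t = 5 s
Using a = (v - v0) / t
a = (23 - 10) / 5
a = 13 / 5
a = 13/5 m/s^2

13/5 m/s^2


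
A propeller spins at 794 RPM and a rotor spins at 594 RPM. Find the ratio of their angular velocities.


Given: RPM_A = 794, RPM_B = 594
omega = 2*pi*RPM/60, so omega_A/omega_B = RPM_A / RPM_B
omega_A/omega_B = 794 / 594
omega_A/omega_B = 397/297

397/297


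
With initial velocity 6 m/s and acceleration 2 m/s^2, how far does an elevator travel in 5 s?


Given: v0 = 6 m/s, a = 2 m/s^2, t = 5 s
Using s = v0*t + (1/2)*a*t^2
s = 6*5 + (1/2)*2*5^2
s = 30 + (1/2)*50
s = 30 + 25
s = 55

55 m


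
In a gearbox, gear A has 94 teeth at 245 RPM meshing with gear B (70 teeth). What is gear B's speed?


Given: N1 = 94 teeth, w1 = 245 RPM, N2 = 70 teeth
Using N1*w1 = N2*w2
w2 = N1*w1 / N2
w2 = 94*245 / 70
w2 = 23030 / 70
w2 = 329 RPM

329 RPM


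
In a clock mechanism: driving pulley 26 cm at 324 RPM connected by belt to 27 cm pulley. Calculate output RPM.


Given: D1 = 26 cm, w1 = 324 RPM, D2 = 27 cm
Using D1*w1 = D2*w2
w2 = D1*w1 / D2
w2 = 26*324 / 27
w2 = 8424 / 27
w2 = 312 RPM

312 RPM


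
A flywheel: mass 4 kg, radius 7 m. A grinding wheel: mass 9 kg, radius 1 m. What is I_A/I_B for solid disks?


Given: M1=4 kg, R1=7 m, M2=9 kg, R2=1 m
For a disk: I = (1/2)*M*R^2, so I_A/I_B = (M1*R1^2)/(M2*R2^2)
M1*R1^2 = 4*49 = 196
M2*R2^2 = 9*1 = 9
I_A/I_B = 196/9 = 196/9

196/9


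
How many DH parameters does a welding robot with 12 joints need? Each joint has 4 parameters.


Given: 12 joints, 4 DH parameters per joint (d, theta, a, alpha)
Total DH parameters = number_of_joints * 4
Total = 12 * 4
Total = 48

48


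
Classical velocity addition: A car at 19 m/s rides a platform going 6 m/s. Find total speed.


Given: object velocity = 19 m/s, platform velocity = 6 m/s (same direction)
Using classical velocity addition: v_total = v_object + v_platform
v_total = 19 + 6
v_total = 25 m/s

25 m/s


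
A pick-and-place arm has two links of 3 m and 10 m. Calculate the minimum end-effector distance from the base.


Given: L1 = 3 m, L2 = 10 m
For a 2-link planar arm, min reach = |L1 - L2| (second link folded back)
Min reach = |3 - 10|
Min reach = 7 m

7 m


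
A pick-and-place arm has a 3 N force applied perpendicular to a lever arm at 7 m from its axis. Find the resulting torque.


Given: F = 3 N, r = 7 m, angle = 90 deg (perpendicular)
Using tau = F * r * sin(90)
sin(90) = 1
tau = 3 * 7 * 1
tau = 21 Nm

21 Nm


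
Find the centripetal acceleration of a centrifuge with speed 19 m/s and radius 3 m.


Given: v = 19 m/s, r = 3 m
Using a_c = v^2 / r
a_c = 19^2 / 3
a_c = 361 / 3
a_c = 361/3 m/s^2

361/3 m/s^2


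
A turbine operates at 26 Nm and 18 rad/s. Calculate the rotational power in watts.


Given: tau = 26 Nm, omega = 18 rad/s
Using P = tau * omega
P = 26 * 18
P = 468 W

468 W


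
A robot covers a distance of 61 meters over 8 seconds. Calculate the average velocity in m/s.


Given: distance d = 61 m, time t = 8 s
Using v = d / t
v = 61 / 8
v = 61/8 m/s

61/8 m/s


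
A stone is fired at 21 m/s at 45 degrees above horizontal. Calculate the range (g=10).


Given: v0 = 21 m/s, theta = 45 deg, g = 10 m/s^2
sin(2*45) = sin(90) = 1
Using R = v0^2 * sin(2*theta) / g
R = 21^2 * 1 / 10
R = 441 / 10
R = 441/10 m

441/10 m


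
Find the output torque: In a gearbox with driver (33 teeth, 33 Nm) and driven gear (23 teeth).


Given: N1 = 33, N2 = 23, T1 = 33 Nm
Using T2/T1 = N2/N1
T2 = T1 * N2 / N1
T2 = 33 * 23 / 33
T2 = 759 / 33
T2 = 23 Nm

23 Nm


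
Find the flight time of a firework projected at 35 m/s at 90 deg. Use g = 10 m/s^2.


Given: v0 = 35 m/s, theta = 90 deg, g = 10 m/s^2
sin(90) = 1
Using T = 2*v0*sin(theta) / g
T = 2*35*1 / 10
T = 70 / 10
T = 7 s

7 s


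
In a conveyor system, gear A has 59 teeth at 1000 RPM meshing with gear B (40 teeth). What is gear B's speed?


Given: N1 = 59 teeth, w1 = 1000 RPM, N2 = 40 teeth
Using N1*w1 = N2*w2
w2 = N1*w1 / N2
w2 = 59*1000 / 40
w2 = 59000 / 40
w2 = 1475 RPM

1475 RPM


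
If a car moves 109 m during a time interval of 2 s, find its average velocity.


Given: distance d = 109 m, time t = 2 s
Using v = d / t
v = 109 / 2
v = 109/2 m/s

109/2 m/s


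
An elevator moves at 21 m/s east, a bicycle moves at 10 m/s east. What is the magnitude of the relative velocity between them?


Given: v_A = 21 m/s east, v_B = 10 m/s east
Both move in the same direction; relative speed = |v_A - v_B|
|21 - 10| = |11|
= 11 m/s

11 m/s


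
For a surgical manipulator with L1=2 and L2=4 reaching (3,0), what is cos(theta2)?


Given: L1 = 2, L2 = 4, target (x, y) = (3, 0)
Using cos(theta2) = (x^2 + y^2 - L1^2 - L2^2) / (2*L1*L2)
x^2 + y^2 = 3^2 + 0 = 9
L1^2 + L2^2 = 4 + 16 = 20
Numerator = 9 - 20 = -11
Denominator = 2*2*4 = 16
cos(theta2) = -11/16 = -11/16

-11/16


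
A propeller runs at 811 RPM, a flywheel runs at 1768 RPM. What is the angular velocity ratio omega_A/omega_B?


Given: RPM_A = 811, RPM_B = 1768
omega = 2*pi*RPM/60, so omega_A/omega_B = RPM_A / RPM_B
omega_A/omega_B = 811 / 1768
omega_A/omega_B = 811/1768

811/1768


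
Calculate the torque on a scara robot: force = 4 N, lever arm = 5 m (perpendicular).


Given: F = 4 N, r = 5 m, angle = 90 deg (perpendicular)
Using tau = F * r * sin(90)
sin(90) = 1
tau = 4 * 5 * 1
tau = 20 Nm

20 Nm


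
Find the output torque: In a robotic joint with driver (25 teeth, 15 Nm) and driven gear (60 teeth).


Given: N1 = 25, N2 = 60, T1 = 15 Nm
Using T2/T1 = N2/N1
T2 = T1 * N2 / N1
T2 = 15 * 60 / 25
T2 = 900 / 25
T2 = 36 Nm

36 Nm


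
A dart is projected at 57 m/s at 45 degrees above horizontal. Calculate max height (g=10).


Given: v0 = 57 m/s, theta = 45 deg, g = 10 m/s^2
sin^2(45) = 1/2
Using H = v0^2 * sin^2(theta) / (2*g)
H = 57^2 * 1/2 / (2*10)
H = 3249 * 1/2 / 20
H = 3249/2 / 20
H = 3249/40 m

3249/40 m


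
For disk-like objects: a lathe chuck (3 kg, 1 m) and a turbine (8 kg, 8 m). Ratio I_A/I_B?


Given: M1=3 kg, R1=1 m, M2=8 kg, R2=8 m
For a disk: I = (1/2)*M*R^2, so I_A/I_B = (M1*R1^2)/(M2*R2^2)
M1*R1^2 = 3*1 = 3
M2*R2^2 = 8*64 = 512
I_A/I_B = 3/512 = 3/512

3/512


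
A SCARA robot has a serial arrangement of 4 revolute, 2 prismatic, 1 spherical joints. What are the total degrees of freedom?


Given: serial robot with 4 revolute, 2 prismatic, 1 spherical joints
DOF contribution per joint type: revolute=1, prismatic=1, spherical=3, fixed=0
DOF = 4*1 + 2*1 + 1*3
DOF = 9

9


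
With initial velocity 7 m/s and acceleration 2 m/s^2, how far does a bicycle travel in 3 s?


Given: v0 = 7 m/s, a = 2 m/s^2, t = 3 s
Using s = v0*t + (1/2)*a*t^2
s = 7*3 + (1/2)*2*3^2
s = 21 + (1/2)*18
s = 21 + 9
s = 30

30 m


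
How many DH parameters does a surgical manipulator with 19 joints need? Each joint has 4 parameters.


Given: 19 joints, 4 DH parameters per joint (d, theta, a, alpha)
Total DH parameters = number_of_joints * 4
Total = 19 * 4
Total = 76

76


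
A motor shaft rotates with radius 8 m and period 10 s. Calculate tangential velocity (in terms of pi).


Given: radius r = 8 m, period T = 10 s
Using v = 2*pi*r / T
v = 2*pi*8 / 10
v = 16*pi / 10
v = 8/5*pi m/s

8/5*pi m/s


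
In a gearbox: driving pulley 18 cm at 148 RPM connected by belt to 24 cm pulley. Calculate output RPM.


Given: D1 = 18 cm, w1 = 148 RPM, D2 = 24 cm
Using D1*w1 = D2*w2
w2 = D1*w1 / D2
w2 = 18*148 / 24
w2 = 2664 / 24
w2 = 111 RPM

111 RPM


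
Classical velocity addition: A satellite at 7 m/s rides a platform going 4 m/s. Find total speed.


Given: object velocity = 7 m/s, platform velocity = 4 m/s (same direction)
Using classical velocity addition: v_total = v_object + v_platform
v_total = 7 + 4
v_total = 11 m/s

11 m/s


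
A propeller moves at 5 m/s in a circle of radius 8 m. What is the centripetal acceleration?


Given: v = 5 m/s, r = 8 m
Using a_c = v^2 / r
a_c = 5^2 / 8
a_c = 25 / 8
a_c = 25/8 m/s^2

25/8 m/s^2


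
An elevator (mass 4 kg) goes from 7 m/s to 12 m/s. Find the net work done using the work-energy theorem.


Given: m = 4 kg, v0 = 7 m/s, v = 12 m/s
Using W = (1/2)*m*(v^2 - v0^2)
v^2 = 12^2 = 144
v0^2 = 7^2 = 49
v^2 - v0^2 = 144 - 49 = 95
W = (1/2)*4*95 = 190 J

190 J


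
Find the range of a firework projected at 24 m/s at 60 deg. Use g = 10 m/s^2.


Given: v0 = 24 m/s, theta = 60 deg, g = 10 m/s^2
sin(2*60) = sin(120) = sqrt(3)/2
Using R = v0^2 * sin(2*theta) / g
R = 24^2 * (sqrt(3)/2) / 10
R = 576 * sqrt(3) / 20
R = 144/5*sqrt(3) m

144/5*sqrt(3) m


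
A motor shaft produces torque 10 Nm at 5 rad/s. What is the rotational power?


Given: tau = 10 Nm, omega = 5 rad/s
Using P = tau * omega
P = 10 * 5
P = 50 W

50 W


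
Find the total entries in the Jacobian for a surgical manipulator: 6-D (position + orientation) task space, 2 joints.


Given: task space dimension = 6, joints = 2
Jacobian is a 6 x 2 matrix
Total entries = rows * columns
Total = 6 * 2
Total = 12

12


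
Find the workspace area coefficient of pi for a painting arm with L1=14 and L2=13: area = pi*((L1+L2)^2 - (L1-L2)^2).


Given: L1 = 14, L2 = 13
(L1+L2)^2 = (27)^2 = 729
(L1-L2)^2 = (1)^2 = 1
Difference = 729 - 1 = 728
This equals 4*L1*L2 = 4*14*13 = 728
Workspace area = 728*pi

728


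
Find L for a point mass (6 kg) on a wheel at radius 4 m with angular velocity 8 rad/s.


Given: m = 6 kg, r = 4 m, omega = 8 rad/s
For a point mass: I = m*r^2
I = 6*4^2 = 6*16 = 96
L = I*omega = 96*8
L = 768 kg*m^2/s

768 kg*m^2/s


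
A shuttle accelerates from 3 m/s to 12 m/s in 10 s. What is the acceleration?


Given: initial velocity v0 = 3 m/s, final velocity v = 12 m/s, time t = 10 s
Using a = (v - v0) / t
a = (12 - 3) / 10
a = 9 / 10
a = 9/10 m/s^2

9/10 m/s^2


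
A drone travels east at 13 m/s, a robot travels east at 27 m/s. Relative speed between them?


Given: v_A = 13 m/s east, v_B = 27 m/s east
Both move in the same direction; relative speed = |v_A - v_B|
|13 - 27| = |-14|
= 14 m/s

14 m/s


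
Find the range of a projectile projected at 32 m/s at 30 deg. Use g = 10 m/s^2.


Given: v0 = 32 m/s, theta = 30 deg, g = 10 m/s^2
sin(2*30) = sin(60) = sqrt(3)/2
Using R = v0^2 * sin(2*theta) / g
R = 32^2 * (sqrt(3)/2) / 10
R = 1024 * sqrt(3) / 20
R = 256/5*sqrt(3) m

256/5*sqrt(3) m


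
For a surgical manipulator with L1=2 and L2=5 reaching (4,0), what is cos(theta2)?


Given: L1 = 2, L2 = 5, target (x, y) = (4, 0)
Using cos(theta2) = (x^2 + y^2 - L1^2 - L2^2) / (2*L1*L2)
x^2 + y^2 = 4^2 + 0 = 16
L1^2 + L2^2 = 4 + 25 = 29
Numerator = 16 - 29 = -13
Denominator = 2*2*5 = 20
cos(theta2) = -13/20 = -13/20

-13/20


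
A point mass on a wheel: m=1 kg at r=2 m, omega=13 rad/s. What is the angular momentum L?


Given: m = 1 kg, r = 2 m, omega = 13 rad/s
For a point mass: I = m*r^2
I = 1*2^2 = 1*4 = 4
L = I*omega = 4*13
L = 52 kg*m^2/s

52 kg*m^2/s


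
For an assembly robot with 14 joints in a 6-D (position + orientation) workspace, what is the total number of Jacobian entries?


Given: task space dimension = 6, joints = 14
Jacobian is a 6 x 14 matrix
Total entries = rows * columns
Total = 6 * 14
Total = 84

84


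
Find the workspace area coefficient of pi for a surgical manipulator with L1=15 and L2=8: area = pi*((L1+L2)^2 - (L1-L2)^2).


Given: L1 = 15, L2 = 8
(L1+L2)^2 = (23)^2 = 529
(L1-L2)^2 = (7)^2 = 49
Difference = 529 - 49 = 480
This equals 4*L1*L2 = 4*15*8 = 480
Workspace area = 480*pi

480


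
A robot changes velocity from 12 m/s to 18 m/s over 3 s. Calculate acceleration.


Given: initial velocity v0 = 12 m/s, final velocity v = 18 m/s, time t = 3 s
Using a = (v - v0) / t
a = (18 - 12) / 3
a = 6 / 3
a = 2 m/s^2

2 m/s^2


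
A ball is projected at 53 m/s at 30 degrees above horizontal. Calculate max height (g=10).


Given: v0 = 53 m/s, theta = 30 deg, g = 10 m/s^2
sin^2(30) = 1/4
Using H = v0^2 * sin^2(theta) / (2*g)
H = 53^2 * 1/4 / (2*10)
H = 2809 * 1/4 / 20
H = 2809/4 / 20
H = 2809/80 m

2809/80 m


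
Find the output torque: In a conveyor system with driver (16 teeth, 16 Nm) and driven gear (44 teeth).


Given: N1 = 16, N2 = 44, T1 = 16 Nm
Using T2/T1 = N2/N1
T2 = T1 * N2 / N1
T2 = 16 * 44 / 16
T2 = 704 / 16
T2 = 44 Nm

44 Nm


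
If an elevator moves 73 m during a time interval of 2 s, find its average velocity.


Given: distance d = 73 m, time t = 2 s
Using v = d / t
v = 73 / 2
v = 73/2 m/s

73/2 m/s


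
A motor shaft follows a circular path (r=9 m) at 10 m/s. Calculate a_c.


Given: v = 10 m/s, r = 9 m
Using a_c = v^2 / r
a_c = 10^2 / 9
a_c = 100 / 9
a_c = 100/9 m/s^2

100/9 m/s^2


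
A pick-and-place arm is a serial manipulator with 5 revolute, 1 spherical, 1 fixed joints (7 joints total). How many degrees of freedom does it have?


Given: serial robot with 5 revolute, 1 spherical, 1 fixed joints
DOF contribution per joint type: revolute=1, prismatic=1, spherical=3, fixed=0
DOF = 5*1 + 1*3 + 1*0
DOF = 8

8


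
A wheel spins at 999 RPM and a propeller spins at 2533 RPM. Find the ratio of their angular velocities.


Given: RPM_A = 999, RPM_B = 2533
omega = 2*pi*RPM/60, so omega_A/omega_B = RPM_A / RPM_B
omega_A/omega_B = 999 / 2533
omega_A/omega_B = 999/2533

999/2533


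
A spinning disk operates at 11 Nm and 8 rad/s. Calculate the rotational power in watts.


Given: tau = 11 Nm, omega = 8 rad/s
Using P = tau * omega
P = 11 * 8
P = 88 W

88 W


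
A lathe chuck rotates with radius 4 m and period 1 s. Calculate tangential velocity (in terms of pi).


Given: radius r = 4 m, period T = 1 s
Using v = 2*pi*r / T
v = 2*pi*4 / 1
v = 8*pi / 1
v = 8*pi m/s

8*pi m/s


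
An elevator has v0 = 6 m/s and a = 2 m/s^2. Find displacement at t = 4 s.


Given: v0 = 6 m/s, a = 2 m/s^2, t = 4 s
Using s = v0*t + (1/2)*a*t^2
s = 6*4 + (1/2)*2*4^2
s = 24 + (1/2)*32
s = 24 + 16
s = 40

40 m


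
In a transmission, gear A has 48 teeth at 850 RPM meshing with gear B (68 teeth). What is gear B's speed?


Given: N1 = 48 teeth, w1 = 850 RPM, N2 = 68 teeth
Using N1*w1 = N2*w2
w2 = N1*w1 / N2
w2 = 48*850 / 68
w2 = 40800 / 68
w2 = 600 RPM

600 RPM


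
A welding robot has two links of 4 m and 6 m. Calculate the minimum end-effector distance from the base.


Given: L1 = 4 m, L2 = 6 m
For a 2-link planar arm, min reach = |L1 - L2| (second link folded back)
Min reach = |4 - 6|
Min reach = 2 m

2 m


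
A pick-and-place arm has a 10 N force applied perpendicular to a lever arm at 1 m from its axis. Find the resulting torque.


Given: F = 10 N, r = 1 m, angle = 90 deg (perpendicular)
Using tau = F * r * sin(90)
sin(90) = 1
tau = 10 * 1 * 1
tau = 10 Nm

10 Nm


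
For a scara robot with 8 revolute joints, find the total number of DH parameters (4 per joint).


Given: 8 joints, 4 DH parameters per joint (d, theta, a, alpha)
Total DH parameters = number_of_joints * 4
Total = 8 * 4
Total = 32

32


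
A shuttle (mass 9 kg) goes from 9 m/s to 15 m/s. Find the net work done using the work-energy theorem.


Given: m = 9 kg, v0 = 9 m/s, v = 15 m/s
Using W = (1/2)*m*(v^2 - v0^2)
v^2 = 15^2 = 225
v0^2 = 9^2 = 81
v^2 - v0^2 = 225 - 81 = 144
W = (1/2)*9*144 = 648 J

648 J


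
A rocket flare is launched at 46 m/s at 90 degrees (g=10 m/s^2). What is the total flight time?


Given: v0 = 46 m/s, theta = 90 deg, g = 10 m/s^2
sin(90) = 1
Using T = 2*v0*sin(theta) / g
T = 2*46*1 / 10
T = 92 / 10
T = 46/5 s

46/5 s


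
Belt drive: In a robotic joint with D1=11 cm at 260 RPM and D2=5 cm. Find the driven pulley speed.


Given: D1 = 11 cm, w1 = 260 RPM, D2 = 5 cm
Using D1*w1 = D2*w2
w2 = D1*w1 / D2
w2 = 11*260 / 5
w2 = 2860 / 5
w2 = 572 RPM

572 RPM


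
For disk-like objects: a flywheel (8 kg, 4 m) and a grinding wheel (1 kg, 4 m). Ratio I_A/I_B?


Given: M1=8 kg, R1=4 m, M2=1 kg, R2=4 m
For a disk: I = (1/2)*M*R^2, so I_A/I_B = (M1*R1^2)/(M2*R2^2)
M1*R1^2 = 8*16 = 128
M2*R2^2 = 1*16 = 16
I_A/I_B = 128/16 = 8

8


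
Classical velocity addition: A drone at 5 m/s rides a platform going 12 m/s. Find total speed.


Given: object velocity = 5 m/s, platform velocity = 12 m/s (same direction)
Using classical velocity addition: v_total = v_object + v_platform
v_total = 5 + 12
v_total = 17 m/s

17 m/s


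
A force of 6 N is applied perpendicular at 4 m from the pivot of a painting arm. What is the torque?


Given: F = 6 N, r = 4 m, angle = 90 deg (perpendicular)
Using tau = F * r * sin(90)
sin(90) = 1
tau = 6 * 4 * 1
tau = 24 Nm

24 Nm


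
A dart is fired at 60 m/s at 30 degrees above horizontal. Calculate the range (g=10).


Given: v0 = 60 m/s, theta = 30 deg, g = 10 m/s^2
sin(2*30) = sin(60) = sqrt(3)/2
Using R = v0^2 * sin(2*theta) / g
R = 60^2 * (sqrt(3)/2) / 10
R = 3600 * sqrt(3) / 20
R = 180*sqrt(3) m

180*sqrt(3) m


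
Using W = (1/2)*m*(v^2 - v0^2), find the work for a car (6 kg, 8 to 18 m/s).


Given: m = 6 kg, v0 = 8 m/s, v = 18 m/s
Using W = (1/2)*m*(v^2 - v0^2)
v^2 = 18^2 = 324
v0^2 = 8^2 = 64
v^2 - v0^2 = 324 - 64 = 260
W = (1/2)*6*260 = 780 J

780 J


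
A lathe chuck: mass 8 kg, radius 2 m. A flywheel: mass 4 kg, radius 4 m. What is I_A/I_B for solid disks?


Given: M1=8 kg, R1=2 m, M2=4 kg, R2=4 m
For a disk: I = (1/2)*M*R^2, so I_A/I_B = (M1*R1^2)/(M2*R2^2)
M1*R1^2 = 8*4 = 32
M2*R2^2 = 4*16 = 64
I_A/I_B = 32/64 = 1/2

1/2


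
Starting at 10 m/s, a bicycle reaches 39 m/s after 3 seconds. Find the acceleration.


Given: initial velocity v0 = 10 m/s, final velocity v = 39 m/s, time t = 3 s
Using a = (v - v0) / t
a = (39 - 10) / 3
a = 29 / 3
a = 29/3 m/s^2

29/3 m/s^2


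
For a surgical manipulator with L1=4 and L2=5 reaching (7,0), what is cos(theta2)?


Given: L1 = 4, L2 = 5, target (x, y) = (7, 0)
Using cos(theta2) = (x^2 + y^2 - L1^2 - L2^2) / (2*L1*L2)
x^2 + y^2 = 7^2 + 0 = 49
L1^2 + L2^2 = 16 + 25 = 41
Numerator = 49 - 41 = 8
Denominator = 2*4*5 = 40
cos(theta2) = 8/40 = 1/5

1/5


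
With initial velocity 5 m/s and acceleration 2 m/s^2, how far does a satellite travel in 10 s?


Given: v0 = 5 m/s, a = 2 m/s^2, t = 10 s
Using s = v0*t + (1/2)*a*t^2
s = 5*10 + (1/2)*2*10^2
s = 50 + (1/2)*200
s = 50 + 100
s = 150

150 m


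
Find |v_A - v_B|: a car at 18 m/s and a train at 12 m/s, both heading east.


Given: v_A = 18 m/s east, v_B = 12 m/s east
Both move in the same direction; relative speed = |v_A - v_B|
|18 - 12| = |6|
= 6 m/s

6 m/s


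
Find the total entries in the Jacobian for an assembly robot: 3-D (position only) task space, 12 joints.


Given: task space dimension = 3, joints = 12
Jacobian is a 3 x 12 matrix
Total entries = rows * columns
Total = 3 * 12
Total = 36

36


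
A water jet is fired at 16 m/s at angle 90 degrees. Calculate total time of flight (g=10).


Given: v0 = 16 m/s, theta = 90 deg, g = 10 m/s^2
sin(90) = 1
Using T = 2*v0*sin(theta) / g
T = 2*16*1 / 10
T = 32 / 10
T = 16/5 s

16/5 s


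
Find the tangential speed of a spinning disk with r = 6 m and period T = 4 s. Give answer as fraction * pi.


Given: radius r = 6 m, period T = 4 s
Using v = 2*pi*r / T
v = 2*pi*6 / 4
v = 12*pi / 4
v = 3*pi m/s

3*pi m/s


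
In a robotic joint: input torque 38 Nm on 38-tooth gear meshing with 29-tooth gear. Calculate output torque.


Given: N1 = 38, N2 = 29, T1 = 38 Nm
Using T2/T1 = N2/N1
T2 = T1 * N2 / N1
T2 = 38 * 29 / 38
T2 = 1102 / 38
T2 = 29 Nm

29 Nm


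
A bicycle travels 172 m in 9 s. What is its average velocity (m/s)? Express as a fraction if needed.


Given: distance d = 172 m, time t = 9 s
Using v = d / t
v = 172 / 9
v = 172/9 m/s

172/9 m/s


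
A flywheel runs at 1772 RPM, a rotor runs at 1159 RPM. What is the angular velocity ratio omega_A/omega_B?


Given: RPM_A = 1772, RPM_B = 1159
omega = 2*pi*RPM/60, so omega_A/omega_B = RPM_A / RPM_B
omega_A/omega_B = 1772 / 1159
omega_A/omega_B = 1772/1159

1772/1159


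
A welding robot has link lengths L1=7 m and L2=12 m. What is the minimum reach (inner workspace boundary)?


Given: L1 = 7 m, L2 = 12 m
For a 2-link planar arm, min reach = |L1 - L2| (second link folded back)
Min reach = |7 - 12|
Min reach = 5 m

5 m


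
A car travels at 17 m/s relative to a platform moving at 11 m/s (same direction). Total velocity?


Given: object velocity = 17 m/s, platform velocity = 11 m/s (same direction)
Using classical velocity addition: v_total = v_object + v_platform
v_total = 17 + 11
v_total = 28 m/s

28 m/s


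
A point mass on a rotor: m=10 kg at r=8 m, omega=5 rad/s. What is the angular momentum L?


Given: m = 10 kg, r = 8 m, omega = 5 rad/s
For a point mass: I = m*r^2
I = 10*8^2 = 10*64 = 640
L = I*omega = 640*5
L = 3200 kg*m^2/s

3200 kg*m^2/s


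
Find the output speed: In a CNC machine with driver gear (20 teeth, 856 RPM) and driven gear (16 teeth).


Given: N1 = 20 teeth, w1 = 856 RPM, N2 = 16 teeth
Using N1*w1 = N2*w2
w2 = N1*w1 / N2
w2 = 20*856 / 16
w2 = 17120 / 16
w2 = 1070 RPM

1070 RPM


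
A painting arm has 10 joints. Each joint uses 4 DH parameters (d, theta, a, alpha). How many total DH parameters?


Given: 10 joints, 4 DH parameters per joint (d, theta, a, alpha)
Total DH parameters = number_of_joints * 4
Total = 10 * 4
Total = 40

40


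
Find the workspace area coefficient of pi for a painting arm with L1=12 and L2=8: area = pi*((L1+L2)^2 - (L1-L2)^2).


Given: L1 = 12, L2 = 8
(L1+L2)^2 = (20)^2 = 400
(L1-L2)^2 = (4)^2 = 16
Difference = 400 - 16 = 384
This equals 4*L1*L2 = 4*12*8 = 384
Workspace area = 384*pi

384


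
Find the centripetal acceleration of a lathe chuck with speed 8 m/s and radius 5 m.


Given: v = 8 m/s, r = 5 m
Using a_c = v^2 / r
a_c = 8^2 / 5
a_c = 64 / 5
a_c = 64/5 m/s^2

64/5 m/s^2


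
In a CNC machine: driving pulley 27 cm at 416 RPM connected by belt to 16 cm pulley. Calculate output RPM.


Given: D1 = 27 cm, w1 = 416 RPM, D2 = 16 cm
Using D1*w1 = D2*w2
w2 = D1*w1 / D2
w2 = 27*416 / 16
w2 = 11232 / 16
w2 = 702 RPM

702 RPM


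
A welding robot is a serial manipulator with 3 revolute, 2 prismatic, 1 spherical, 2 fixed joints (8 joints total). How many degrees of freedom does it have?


Given: serial robot with 3 revolute, 2 prismatic, 1 spherical, 2 fixed joints
DOF contribution per joint type: revolute=1, prismatic=1, spherical=3, fixed=0
DOF = 3*1 + 2*1 + 1*3 + 2*0
DOF = 8

8


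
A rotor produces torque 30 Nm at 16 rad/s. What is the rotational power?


Given: tau = 30 Nm, omega = 16 rad/s
Using P = tau * omega
P = 30 * 16
P = 480 W

480 W


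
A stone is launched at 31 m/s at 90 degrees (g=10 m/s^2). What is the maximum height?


Given: v0 = 31 m/s, theta = 90 deg, g = 10 m/s^2
sin^2(90) = 1
Using H = v0^2 * sin^2(theta) / (2*g)
H = 31^2 * 1 / (2*10)
H = 961 * 1 / 20
H = 961 / 20
H = 961/20 m

961/20 m


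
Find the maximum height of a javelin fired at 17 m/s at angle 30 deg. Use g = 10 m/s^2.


Given: v0 = 17 m/s, theta = 30 deg, g = 10 m/s^2
sin^2(30) = 1/4
Using H = v0^2 * sin^2(theta) / (2*g)
H = 17^2 * 1/4 / (2*10)
H = 289 * 1/4 / 20
H = 289/4 / 20
H = 289/80 m

289/80 m


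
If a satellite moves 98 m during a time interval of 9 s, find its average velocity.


Given: distance d = 98 m, time t = 9 s
Using v = d / t
v = 98 / 9
v = 98/9 m/s

98/9 m/s


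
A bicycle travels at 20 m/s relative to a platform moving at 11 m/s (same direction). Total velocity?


Given: object velocity = 20 m/s, platform velocity = 11 m/s (same direction)
Using classical velocity addition: v_total = v_object + v_platform
v_total = 20 + 11
v_total = 31 m/s

31 m/s


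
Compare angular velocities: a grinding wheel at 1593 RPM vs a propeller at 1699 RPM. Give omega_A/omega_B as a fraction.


Given: RPM_A = 1593, RPM_B = 1699
omega = 2*pi*RPM/60, so omega_A/omega_B = RPM_A / RPM_B
omega_A/omega_B = 1593 / 1699
omega_A/omega_B = 1593/1699

1593/1699


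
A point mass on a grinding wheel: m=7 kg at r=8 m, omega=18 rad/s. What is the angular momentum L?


Given: m = 7 kg, r = 8 m, omega = 18 rad/s
For a point mass: I = m*r^2
I = 7*8^2 = 7*64 = 448
L = I*omega = 448*18
L = 8064 kg*m^2/s

8064 kg*m^2/s
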